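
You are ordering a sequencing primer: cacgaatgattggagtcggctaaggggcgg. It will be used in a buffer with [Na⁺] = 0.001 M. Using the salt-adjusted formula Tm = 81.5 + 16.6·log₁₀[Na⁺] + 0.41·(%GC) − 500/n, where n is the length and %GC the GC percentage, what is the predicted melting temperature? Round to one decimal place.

Length n = 30. Scanning the sequence gives G=13, A=7, T=5, C=5.
G+C = 18, so %GC = 18/30 × 100 = 60%
Salt term: 16.6 × (-3) = -49.8
GC term: 0.41 × 60 = 24.6; length term: −500/30 = −16.667
Tm = 81.5 + (-49.8) + 24.6 − 16.667 = 39.633 → 39.6°C

39.6°C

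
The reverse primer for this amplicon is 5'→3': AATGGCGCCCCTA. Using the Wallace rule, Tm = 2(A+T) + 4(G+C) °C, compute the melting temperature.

Base counts: C=5, G=3, T=2, A=3
So N_AT = 5 and N_GC = 8.
Tm = 2(5) + 4(8) = 10 + 32 = 42°C

42°C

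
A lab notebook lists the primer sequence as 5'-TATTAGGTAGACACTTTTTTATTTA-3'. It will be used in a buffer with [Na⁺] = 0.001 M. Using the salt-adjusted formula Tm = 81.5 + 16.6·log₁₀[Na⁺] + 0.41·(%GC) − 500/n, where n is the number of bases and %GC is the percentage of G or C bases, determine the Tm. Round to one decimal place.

19.9°C

Length n = 25. Base counts: A=7, G=3, C=2, T=13
G+C = 5, so %GC = 5/25 × 100 = 20%
Salt term: 16.6 × (-3) = -49.8
GC term: 0.41 × 20 = 8.2; length term: −500/25 = −20
Tm = 81.5 + (-49.8) + 8.2 − 20 = 19.9 → 19.9°C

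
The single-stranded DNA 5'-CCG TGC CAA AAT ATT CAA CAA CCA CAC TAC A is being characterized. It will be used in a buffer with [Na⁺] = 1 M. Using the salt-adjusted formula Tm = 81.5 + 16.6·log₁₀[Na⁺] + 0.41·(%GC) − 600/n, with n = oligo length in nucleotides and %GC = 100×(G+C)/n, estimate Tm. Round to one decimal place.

Length n = 31. Scanning the sequence gives A=13, G=2, C=11, T=5.
G+C = 13, so %GC = 13/31 × 100 = 41.935%
Salt term: 16.6 × (0) = 0
GC term: 0.41 × 41.935 = 17.193; length term: −600/31 = −19.355
Tm = 81.5 + (0) + 17.193 − 19.355 = 79.338 → 79.3°C

79.3°C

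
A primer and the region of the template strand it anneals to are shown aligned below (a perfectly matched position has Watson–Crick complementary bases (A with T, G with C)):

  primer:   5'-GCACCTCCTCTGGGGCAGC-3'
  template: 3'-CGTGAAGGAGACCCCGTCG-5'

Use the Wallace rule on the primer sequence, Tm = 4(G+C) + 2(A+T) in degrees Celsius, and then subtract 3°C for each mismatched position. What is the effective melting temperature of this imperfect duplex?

63°C

Primer base counts: A=2, T=3, G=6, C=8 → A+T=5, G+C=14
Perfect-match Tm = 2(5) + 4(14) = 10 + 56 = 66°C
Mismatches (positions where the bases are not complementary): 1 (at position 5)
Effective Tm = 66 − 1×3 = 66 − 3 = 63°C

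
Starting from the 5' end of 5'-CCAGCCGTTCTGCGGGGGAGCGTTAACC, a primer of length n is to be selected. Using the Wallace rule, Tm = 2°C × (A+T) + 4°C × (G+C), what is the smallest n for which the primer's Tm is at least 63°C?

n = 18

First 17 bases: CCAGCCGTTCTGCGGGG → Tm = 60°C (< 63°C)
First 18 bases: CCAGCCGTTCTGCGGGGG → Tm = 64°C (≥ 63°C)
Since every base adds ≥2°C, Tm only increases with n, so the threshold is first crossed at n = 18.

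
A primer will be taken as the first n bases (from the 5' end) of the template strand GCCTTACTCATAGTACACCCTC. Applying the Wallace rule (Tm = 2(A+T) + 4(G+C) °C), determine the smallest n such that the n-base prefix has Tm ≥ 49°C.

n = 18

First 17 bases: GCCTTACTCATAGTACA → Tm = 48°C (< 49°C)
First 18 bases: GCCTTACTCATAGTACAC → Tm = 52°C (≥ 49°C)
Each additional base adds 2°C (A/T) or 4°C (G/C), so Tm is non-decreasing in n; n = 18 is the first length to reach 49°C.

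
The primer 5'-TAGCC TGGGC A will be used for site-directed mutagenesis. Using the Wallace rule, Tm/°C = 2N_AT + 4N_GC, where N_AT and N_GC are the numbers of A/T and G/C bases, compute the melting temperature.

36°C

Base counts: G=4, A=2, C=3, T=2
AT pairs contribute 4, GC pairs contribute 7.
Tm = 4·7 + 2·4 = 28 + 8 = 36°C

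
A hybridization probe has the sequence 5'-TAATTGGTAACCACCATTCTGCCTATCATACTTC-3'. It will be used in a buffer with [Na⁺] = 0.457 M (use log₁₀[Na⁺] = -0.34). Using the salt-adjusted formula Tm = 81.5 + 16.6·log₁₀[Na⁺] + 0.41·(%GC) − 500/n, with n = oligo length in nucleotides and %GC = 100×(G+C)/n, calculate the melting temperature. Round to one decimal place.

76.8°C

Length n = 34. G=3, T=12, C=10, A=9
G+C = 13, so %GC = 13/34 × 100 = 38.235%
Salt term: 16.6 × (-0.34) = -5.644
GC term: 0.41 × 38.235 = 15.676; length term: −500/34 = −14.706
Tm = 81.5 + (-5.644) + 15.676 − 14.706 = 76.826 → 76.8°C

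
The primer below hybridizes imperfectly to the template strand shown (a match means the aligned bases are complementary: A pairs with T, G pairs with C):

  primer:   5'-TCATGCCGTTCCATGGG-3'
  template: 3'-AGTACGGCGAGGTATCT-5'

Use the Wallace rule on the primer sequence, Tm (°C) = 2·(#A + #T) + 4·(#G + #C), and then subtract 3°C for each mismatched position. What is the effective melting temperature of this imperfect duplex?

Primer base counts: A=2, T=5, G=5, C=5 → A+T=7, G+C=10
Perfect-match Tm = 2(7) + 4(10) = 14 + 40 = 54°C
Mismatches (positions where the bases are not complementary): 3 (at positions 9, 15, 17)
Effective Tm = 54 − 3×3 = 54 − 9 = 45°C

45°C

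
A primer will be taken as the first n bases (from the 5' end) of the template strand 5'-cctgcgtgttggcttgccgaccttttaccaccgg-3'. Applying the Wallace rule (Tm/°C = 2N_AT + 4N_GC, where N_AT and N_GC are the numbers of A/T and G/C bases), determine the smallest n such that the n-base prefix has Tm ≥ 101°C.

n = 32

First 31 bases: CCTGCGTGTTGGCTTGCCGACCTTTTACCAC → Tm = 98°C (< 101°C)
First 32 bases: CCTGCGTGTTGGCTTGCCGACCTTTTACCACC → Tm = 102°C (≥ 101°C)
Each additional base adds 2°C (A/T) or 4°C (G/C), so Tm is non-decreasing in n; n = 32 is the first length to reach 101°C.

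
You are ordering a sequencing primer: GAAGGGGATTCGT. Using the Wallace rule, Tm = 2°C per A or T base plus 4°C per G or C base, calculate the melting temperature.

40°C

Counting bases: G=6, A=3, T=3, C=1
AT pairs contribute 6, GC pairs contribute 7.
Tm = 2(6) + 4(7) = 12 + 28 = 40°C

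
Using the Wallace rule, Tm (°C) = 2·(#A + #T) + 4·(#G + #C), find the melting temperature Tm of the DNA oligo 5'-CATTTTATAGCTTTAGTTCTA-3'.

52°C

C=3, A=5, T=11, G=2
A+T = 16, G+C = 5
Tm = 2(16) + 4(5) = 32 + 20 = 52°C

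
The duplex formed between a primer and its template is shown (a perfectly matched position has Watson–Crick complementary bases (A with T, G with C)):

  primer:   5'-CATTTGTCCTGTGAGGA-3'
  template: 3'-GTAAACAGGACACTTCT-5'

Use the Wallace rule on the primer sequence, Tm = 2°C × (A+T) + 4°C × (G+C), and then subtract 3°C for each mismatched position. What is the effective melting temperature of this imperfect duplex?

47°C

Primer base counts: A=3, T=6, G=5, C=3 → A+T=9, G+C=8
Perfect-match Tm = 2(9) + 4(8) = 18 + 32 = 50°C
Mismatches (positions where the bases are not complementary): 1 (at position 15)
Effective Tm = 50 − 1×3 = 50 − 3 = 47°C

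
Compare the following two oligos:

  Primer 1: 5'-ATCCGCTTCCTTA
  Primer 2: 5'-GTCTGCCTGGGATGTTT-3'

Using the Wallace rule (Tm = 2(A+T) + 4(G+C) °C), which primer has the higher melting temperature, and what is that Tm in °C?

Primer 2, 52°C

Primer 1: A+T=7, G+C=6 → Tm = 2(7)+4(6) = 38°C
Primer 2: A+T=8, G+C=9 → Tm = 2(8)+4(9) = 52°C
38°C vs 52°C → primer 2 is higher.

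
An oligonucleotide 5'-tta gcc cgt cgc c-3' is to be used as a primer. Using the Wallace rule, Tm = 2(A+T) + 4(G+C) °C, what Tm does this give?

44°C

Base counts: G=3, A=1, C=6, T=3
A+T = 4, G+C = 9
Tm = 2×4 + 4×9 = 44°C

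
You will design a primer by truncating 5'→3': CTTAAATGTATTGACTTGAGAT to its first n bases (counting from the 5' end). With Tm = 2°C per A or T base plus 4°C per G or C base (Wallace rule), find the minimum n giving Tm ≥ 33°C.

n = 14

First 13 bases: CTTAAATGTATTG → Tm = 32°C (< 33°C)
First 14 bases: CTTAAATGTATTGA → Tm = 34°C (≥ 33°C)
Each additional base adds 2°C (A/T) or 4°C (G/C), so Tm is non-decreasing in n; n = 14 is the first length to reach 33°C.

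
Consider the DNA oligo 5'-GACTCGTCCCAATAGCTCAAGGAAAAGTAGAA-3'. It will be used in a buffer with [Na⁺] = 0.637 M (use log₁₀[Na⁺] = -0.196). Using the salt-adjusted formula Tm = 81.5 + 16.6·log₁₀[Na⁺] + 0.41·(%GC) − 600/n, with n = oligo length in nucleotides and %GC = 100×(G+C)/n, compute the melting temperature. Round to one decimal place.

Length n = 32. Counting bases: G=7, A=13, C=7, T=5
G+C = 14, so %GC = 14/32 × 100 = 43.75%
Salt term: 16.6 × (-0.196) = -3.254
GC term: 0.41 × 43.75 = 17.938; length term: −600/32 = −18.75
Tm = 81.5 + (-3.254) + 17.938 − 18.75 = 77.434 → 77.4°C

77.4°C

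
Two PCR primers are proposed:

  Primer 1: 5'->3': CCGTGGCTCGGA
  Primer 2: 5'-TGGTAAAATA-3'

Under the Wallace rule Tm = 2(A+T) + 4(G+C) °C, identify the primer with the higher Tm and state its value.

Primer 1, 42°C

Primer 1: A+T=3, G+C=9 → Tm = 2(3)+4(9) = 42°C
Primer 2: A+T=8, G+C=2 → Tm = 2(8)+4(2) = 24°C
42°C vs 24°C → primer 1 is higher.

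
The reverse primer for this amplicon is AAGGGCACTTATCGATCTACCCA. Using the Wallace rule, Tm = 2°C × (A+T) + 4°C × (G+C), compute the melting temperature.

68°C

Base counts: T=5, C=7, A=7, G=4
AT pairs contribute 12, GC pairs contribute 11.
Tm = 2×12 + 4×11 = 68°C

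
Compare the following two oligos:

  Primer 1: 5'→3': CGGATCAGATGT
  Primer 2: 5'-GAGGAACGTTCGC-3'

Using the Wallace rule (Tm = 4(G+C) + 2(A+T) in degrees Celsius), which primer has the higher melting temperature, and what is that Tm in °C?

Primer 1: A+T=6, G+C=6 → Tm = 2(6)+4(6) = 36°C
Primer 2: A+T=5, G+C=8 → Tm = 2(5)+4(8) = 42°C
36°C vs 42°C → primer 2 is higher.

Primer 2, 42°C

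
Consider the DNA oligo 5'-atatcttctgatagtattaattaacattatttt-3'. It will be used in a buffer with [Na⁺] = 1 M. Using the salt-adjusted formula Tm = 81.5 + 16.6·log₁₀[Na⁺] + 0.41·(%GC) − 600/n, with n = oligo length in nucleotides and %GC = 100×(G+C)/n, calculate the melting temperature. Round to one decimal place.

69.5°C

Length n = 33. Scanning the sequence gives C=3, A=11, T=17, G=2.
G+C = 5, so %GC = 5/33 × 100 = 15.152%
Salt term: 16.6 × (0) = 0
GC term: 0.41 × 15.152 = 6.212; length term: −600/33 = −18.182
Tm = 81.5 + (0) + 6.212 − 18.182 = 69.53 → 69.5°C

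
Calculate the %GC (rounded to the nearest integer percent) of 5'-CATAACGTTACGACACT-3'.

G=2, T=4, A=6, C=5
G+C = 2 + 5 = 7 out of 17 bases
%GC = 7/17 × 100 = 41.18% ≈ 41%

41%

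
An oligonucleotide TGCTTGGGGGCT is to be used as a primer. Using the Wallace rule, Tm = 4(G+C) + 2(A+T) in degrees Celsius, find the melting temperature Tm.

T=4, A=0, G=6, C=2
AT pairs contribute 4, GC pairs contribute 8.
Tm = 2×4 + 4×8 = 40°C

40°C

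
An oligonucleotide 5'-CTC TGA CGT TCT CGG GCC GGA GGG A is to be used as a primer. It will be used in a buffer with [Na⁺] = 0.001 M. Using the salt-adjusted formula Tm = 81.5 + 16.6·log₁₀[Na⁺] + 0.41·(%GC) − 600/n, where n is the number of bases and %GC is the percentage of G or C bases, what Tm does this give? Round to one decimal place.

Length n = 25. Counting bases: C=7, G=10, T=5, A=3
G+C = 17, so %GC = 17/25 × 100 = 68%
Salt term: 16.6 × (-3) = -49.8
GC term: 0.41 × 68 = 27.88; length term: −600/25 = −24
Tm = 81.5 + (-49.8) + 27.88 − 24 = 35.58 → 35.6°C

35.6°C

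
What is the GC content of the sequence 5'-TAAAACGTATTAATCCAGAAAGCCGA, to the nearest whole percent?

Scanning the sequence gives G=4, T=5, C=5, A=12.
G+C = 4 + 5 = 9 out of 26 bases
%GC = 9/26 × 100 = 34.62% ≈ 35%

35%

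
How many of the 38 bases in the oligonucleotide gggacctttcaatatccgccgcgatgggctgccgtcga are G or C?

24

Counting bases: A=6, C=12, G=12, T=8
Total G or C: 12 + 12 = 24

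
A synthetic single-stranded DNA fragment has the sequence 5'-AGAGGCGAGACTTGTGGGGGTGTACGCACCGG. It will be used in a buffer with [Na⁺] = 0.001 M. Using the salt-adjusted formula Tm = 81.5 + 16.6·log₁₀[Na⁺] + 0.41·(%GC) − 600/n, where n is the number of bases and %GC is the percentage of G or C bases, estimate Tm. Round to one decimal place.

39.9°C

Length n = 32. Scanning the sequence gives T=5, A=6, C=6, G=15.
G+C = 21, so %GC = 21/32 × 100 = 65.625%
Salt term: 16.6 × (-3) = -49.8
GC term: 0.41 × 65.625 = 26.906; length term: −600/32 = −18.75
Tm = 81.5 + (-49.8) + 26.906 − 18.75 = 39.856 → 39.9°C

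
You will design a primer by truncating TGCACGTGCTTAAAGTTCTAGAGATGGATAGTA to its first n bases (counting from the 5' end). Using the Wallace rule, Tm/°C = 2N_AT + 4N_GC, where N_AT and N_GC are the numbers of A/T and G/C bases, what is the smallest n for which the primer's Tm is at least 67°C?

n = 24

First 23 bases: TGCACGTGCTTAAAGTTCTAGAG → Tm = 66°C (< 67°C)
First 24 bases: TGCACGTGCTTAAAGTTCTAGAGA → Tm = 68°C (≥ 67°C)
Each additional base adds 2°C (A/T) or 4°C (G/C), so Tm is non-decreasing in n; n = 24 is the first length to reach 67°C.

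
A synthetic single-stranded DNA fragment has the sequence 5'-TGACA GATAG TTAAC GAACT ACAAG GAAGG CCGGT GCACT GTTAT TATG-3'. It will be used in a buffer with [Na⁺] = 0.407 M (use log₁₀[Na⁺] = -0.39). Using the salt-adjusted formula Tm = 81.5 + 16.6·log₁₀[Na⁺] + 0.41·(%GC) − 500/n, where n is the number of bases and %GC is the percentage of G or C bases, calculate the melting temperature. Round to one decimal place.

Length n = 49. Counting bases: A=16, G=13, C=8, T=12
G+C = 21, so %GC = 21/49 × 100 = 42.857%
Salt term: 16.6 × (-0.39) = -6.474
GC term: 0.41 × 42.857 = 17.571; length term: −500/49 = −10.204
Tm = 81.5 + (-6.474) + 17.571 − 10.204 = 82.393 → 82.4°C

82.4°C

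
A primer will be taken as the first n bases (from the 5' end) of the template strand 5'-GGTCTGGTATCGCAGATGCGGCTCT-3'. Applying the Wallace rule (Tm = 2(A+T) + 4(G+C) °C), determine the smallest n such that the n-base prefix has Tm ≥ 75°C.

n = 24

First 23 bases: GGTCTGGTATCGCAGATGCGGCT → Tm = 74°C (< 75°C)
First 24 bases: GGTCTGGTATCGCAGATGCGGCTC → Tm = 78°C (≥ 75°C)
Since every base adds ≥2°C, Tm only increases with n, so the threshold is first crossed at n = 24.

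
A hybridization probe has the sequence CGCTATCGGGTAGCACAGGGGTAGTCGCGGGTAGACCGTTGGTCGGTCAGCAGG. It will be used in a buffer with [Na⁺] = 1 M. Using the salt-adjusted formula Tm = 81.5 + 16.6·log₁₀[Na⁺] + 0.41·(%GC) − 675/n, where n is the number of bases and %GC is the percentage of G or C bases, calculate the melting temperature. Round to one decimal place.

Length n = 54. T=10, G=23, A=9, C=12
G+C = 35, so %GC = 35/54 × 100 = 64.815%
Salt term: 16.6 × (0) = 0
GC term: 0.41 × 64.815 = 26.574; length term: −675/54 = −12.5
Tm = 81.5 + (0) + 26.574 − 12.5 = 95.574 → 95.6°C

95.6°C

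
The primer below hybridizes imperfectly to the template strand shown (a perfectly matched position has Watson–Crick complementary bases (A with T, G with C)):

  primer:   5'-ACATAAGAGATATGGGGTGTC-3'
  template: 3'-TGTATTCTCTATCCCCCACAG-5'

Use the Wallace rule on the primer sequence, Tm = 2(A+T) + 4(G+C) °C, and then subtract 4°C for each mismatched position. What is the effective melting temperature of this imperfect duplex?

56°C

Primer base counts: A=7, T=5, G=7, C=2 → A+T=12, G+C=9
Perfect-match Tm = 2(12) + 4(9) = 24 + 36 = 60°C
Mismatches (positions where the bases are not complementary): 1 (at position 13)
Effective Tm = 60 − 1×4 = 60 − 4 = 56°C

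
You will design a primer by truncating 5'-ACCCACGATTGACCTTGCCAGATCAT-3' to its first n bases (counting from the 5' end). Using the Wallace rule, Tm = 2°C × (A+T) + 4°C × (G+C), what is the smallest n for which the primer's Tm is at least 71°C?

First 23 bases: ACCCACGATTGACCTTGCCAGAT → Tm = 70°C (< 71°C)
First 24 bases: ACCCACGATTGACCTTGCCAGATC → Tm = 74°C (≥ 71°C)
Each additional base adds 2°C (A/T) or 4°C (G/C), so Tm is non-decreasing in n; n = 24 is the first length to reach 71°C.

n = 24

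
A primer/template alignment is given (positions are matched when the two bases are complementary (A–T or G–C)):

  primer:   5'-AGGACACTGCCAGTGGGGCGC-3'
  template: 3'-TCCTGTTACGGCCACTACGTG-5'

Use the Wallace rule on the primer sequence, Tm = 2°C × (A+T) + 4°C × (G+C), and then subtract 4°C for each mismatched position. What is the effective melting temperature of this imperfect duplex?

52°C

Primer base counts: A=4, T=2, G=9, C=6 → A+T=6, G+C=15
Perfect-match Tm = 2(6) + 4(15) = 12 + 60 = 72°C
Mismatches (positions where the bases are not complementary): 5 (at positions 7, 12, 16, 17, 20)
Effective Tm = 72 − 5×4 = 72 − 20 = 52°C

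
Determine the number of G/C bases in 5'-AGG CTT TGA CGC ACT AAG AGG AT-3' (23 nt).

Base counts: A=7, G=7, C=4, T=5
G+C = 7 + 4 = 11

11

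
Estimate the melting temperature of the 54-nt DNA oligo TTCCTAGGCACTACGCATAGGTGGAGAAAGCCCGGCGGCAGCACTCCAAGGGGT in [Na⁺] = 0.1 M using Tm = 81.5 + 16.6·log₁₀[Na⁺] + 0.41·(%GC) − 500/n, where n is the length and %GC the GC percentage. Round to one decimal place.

80.7°C

Length n = 54. Base counts: T=8, C=15, G=18, A=13
G+C = 33, so %GC = 33/54 × 100 = 61.111%
Salt term: 16.6 × (-1) = -16.6
GC term: 0.41 × 61.111 = 25.056; length term: −500/54 = −9.259
Tm = 81.5 + (-16.6) + 25.056 − 9.259 = 80.697 → 80.7°C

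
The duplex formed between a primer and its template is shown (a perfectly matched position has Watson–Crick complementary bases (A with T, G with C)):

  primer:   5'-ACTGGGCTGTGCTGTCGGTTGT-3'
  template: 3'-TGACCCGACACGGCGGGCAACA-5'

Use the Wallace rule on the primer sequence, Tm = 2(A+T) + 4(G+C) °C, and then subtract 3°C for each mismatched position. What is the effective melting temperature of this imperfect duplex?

61°C

Primer base counts: A=1, T=8, G=9, C=4 → A+T=9, G+C=13
Perfect-match Tm = 2(9) + 4(13) = 18 + 52 = 70°C
Mismatches (positions where the bases are not complementary): 3 (at positions 13, 15, 17)
Effective Tm = 70 − 3×3 = 70 − 9 = 61°C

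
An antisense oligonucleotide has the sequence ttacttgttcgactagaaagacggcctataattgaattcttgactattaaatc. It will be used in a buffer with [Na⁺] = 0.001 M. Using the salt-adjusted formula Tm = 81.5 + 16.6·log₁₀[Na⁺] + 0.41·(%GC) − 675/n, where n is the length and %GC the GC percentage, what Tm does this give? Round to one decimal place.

Length n = 53. Scanning the sequence gives G=8, C=9, A=17, T=19.
G+C = 17, so %GC = 17/53 × 100 = 32.075%
Salt term: 16.6 × (-3) = -49.8
GC term: 0.41 × 32.075 = 13.151; length term: −675/53 = −12.736
Tm = 81.5 + (-49.8) + 13.151 − 12.736 = 32.115 → 32.1°C

32.1°C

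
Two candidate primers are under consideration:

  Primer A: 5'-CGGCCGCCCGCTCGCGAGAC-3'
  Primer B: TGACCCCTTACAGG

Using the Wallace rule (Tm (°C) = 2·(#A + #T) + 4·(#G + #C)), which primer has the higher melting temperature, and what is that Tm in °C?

Primer A: A+T=3, G+C=17 → Tm = 2(3)+4(17) = 74°C
Primer B: A+T=6, G+C=8 → Tm = 2(6)+4(8) = 44°C
74°C vs 44°C → primer A is higher.

Primer A, 74°C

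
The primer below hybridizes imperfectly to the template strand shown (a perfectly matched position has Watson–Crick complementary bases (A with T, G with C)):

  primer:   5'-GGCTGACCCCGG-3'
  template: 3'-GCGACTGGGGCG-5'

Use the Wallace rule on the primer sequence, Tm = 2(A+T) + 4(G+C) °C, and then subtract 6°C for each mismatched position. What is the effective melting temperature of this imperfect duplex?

32°C

Primer base counts: A=1, T=1, G=5, C=5 → A+T=2, G+C=10
Perfect-match Tm = 2(2) + 4(10) = 4 + 40 = 44°C
Mismatches (positions where the bases are not complementary): 2 (at positions 1, 12)
Effective Tm = 44 − 2×6 = 44 − 12 = 32°C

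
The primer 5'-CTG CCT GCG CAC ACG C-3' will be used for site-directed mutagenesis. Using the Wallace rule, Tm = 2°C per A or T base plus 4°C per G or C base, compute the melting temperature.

56°C

Counting bases: A=2, T=2, C=8, G=4
So N_AT = 4 and N_GC = 12.
Tm = 4·12 + 2·4 = 48 + 8 = 56°C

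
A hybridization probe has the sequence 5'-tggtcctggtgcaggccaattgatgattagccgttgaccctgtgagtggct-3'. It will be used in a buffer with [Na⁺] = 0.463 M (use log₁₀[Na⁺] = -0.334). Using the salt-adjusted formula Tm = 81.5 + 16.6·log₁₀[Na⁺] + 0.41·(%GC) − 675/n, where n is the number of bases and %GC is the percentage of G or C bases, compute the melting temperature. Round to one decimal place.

Length n = 51. Counting bases: C=11, A=8, G=17, T=15
G+C = 28, so %GC = 28/51 × 100 = 54.902%
Salt term: 16.6 × (-0.334) = -5.544
GC term: 0.41 × 54.902 = 22.51; length term: −675/51 = −13.235
Tm = 81.5 + (-5.544) + 22.51 − 13.235 = 85.231 → 85.2°C

85.2°C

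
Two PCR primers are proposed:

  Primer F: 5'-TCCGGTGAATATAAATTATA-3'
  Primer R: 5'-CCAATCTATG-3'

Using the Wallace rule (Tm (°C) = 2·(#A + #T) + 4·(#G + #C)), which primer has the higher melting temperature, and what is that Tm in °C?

Primer F: A+T=15, G+C=5 → Tm = 2(15)+4(5) = 50°C
Primer R: A+T=6, G+C=4 → Tm = 2(6)+4(4) = 28°C
50°C vs 28°C → primer F is higher.

Primer F, 50°C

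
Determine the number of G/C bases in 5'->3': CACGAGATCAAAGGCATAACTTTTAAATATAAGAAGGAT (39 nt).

12

Scanning the sequence gives T=9, C=5, G=7, A=18.
G+C = 7 + 5 = 12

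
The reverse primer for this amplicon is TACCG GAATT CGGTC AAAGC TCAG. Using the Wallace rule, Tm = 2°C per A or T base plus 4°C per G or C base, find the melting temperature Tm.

72°C

Scanning the sequence gives A=7, C=6, G=6, T=5.
AT pairs contribute 12, GC pairs contribute 12.
Tm = 2(12) + 4(12) = 24 + 48 = 72°C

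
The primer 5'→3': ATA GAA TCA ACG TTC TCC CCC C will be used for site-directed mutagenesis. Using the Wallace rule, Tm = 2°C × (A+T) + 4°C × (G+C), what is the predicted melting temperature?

66°C

Scanning the sequence gives T=5, A=6, G=2, C=9.
AT pairs contribute 11, GC pairs contribute 11.
Tm = 2(11) + 4(11) = 22 + 44 = 66°C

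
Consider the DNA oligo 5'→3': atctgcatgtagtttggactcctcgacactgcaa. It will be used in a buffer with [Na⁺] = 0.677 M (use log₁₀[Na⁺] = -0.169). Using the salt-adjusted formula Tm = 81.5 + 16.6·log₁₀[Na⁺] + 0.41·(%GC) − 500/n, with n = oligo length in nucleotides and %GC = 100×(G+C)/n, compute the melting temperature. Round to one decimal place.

Length n = 34. Scanning the sequence gives C=9, A=8, G=7, T=10.
G+C = 16, so %GC = 16/34 × 100 = 47.059%
Salt term: 16.6 × (-0.169) = -2.805
GC term: 0.41 × 47.059 = 19.294; length term: −500/34 = −14.706
Tm = 81.5 + (-2.805) + 19.294 − 14.706 = 83.283 → 83.3°C

83.3°C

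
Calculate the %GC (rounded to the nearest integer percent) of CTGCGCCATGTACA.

57%

Counting bases: A=3, C=5, G=3, T=3
G+C = 3 + 5 = 8 out of 14 bases
%GC = 8/14 × 100 = 57.14% ≈ 57%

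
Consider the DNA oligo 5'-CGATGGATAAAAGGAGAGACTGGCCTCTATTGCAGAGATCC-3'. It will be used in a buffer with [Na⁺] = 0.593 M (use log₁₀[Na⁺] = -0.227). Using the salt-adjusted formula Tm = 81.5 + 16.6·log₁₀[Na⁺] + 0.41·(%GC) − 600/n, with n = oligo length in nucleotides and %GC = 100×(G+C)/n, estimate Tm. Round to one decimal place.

Length n = 41. Base counts: T=8, G=12, A=13, C=8
G+C = 20, so %GC = 20/41 × 100 = 48.78%
Salt term: 16.6 × (-0.227) = -3.768
GC term: 0.41 × 48.78 = 20; length term: −600/41 = −14.634
Tm = 81.5 + (-3.768) + 20 − 14.634 = 83.098 → 83.1°C

83.1°C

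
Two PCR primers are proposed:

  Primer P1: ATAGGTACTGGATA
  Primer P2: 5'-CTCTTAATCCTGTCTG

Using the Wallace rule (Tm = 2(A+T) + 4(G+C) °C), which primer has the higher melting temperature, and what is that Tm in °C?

Primer P2, 46°C

Primer P1: A+T=9, G+C=5 → Tm = 2(9)+4(5) = 38°C
Primer P2: A+T=9, G+C=7 → Tm = 2(9)+4(7) = 46°C
38°C vs 46°C → primer P2 is higher.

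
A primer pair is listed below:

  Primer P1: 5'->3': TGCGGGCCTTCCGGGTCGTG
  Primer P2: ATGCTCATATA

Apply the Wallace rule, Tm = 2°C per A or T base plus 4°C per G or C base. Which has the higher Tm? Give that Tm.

Primer P1, 70°C

Primer P1: A+T=5, G+C=15 → Tm = 2(5)+4(15) = 70°C
Primer P2: A+T=8, G+C=3 → Tm = 2(8)+4(3) = 28°C
70°C vs 28°C → primer P1 is higher.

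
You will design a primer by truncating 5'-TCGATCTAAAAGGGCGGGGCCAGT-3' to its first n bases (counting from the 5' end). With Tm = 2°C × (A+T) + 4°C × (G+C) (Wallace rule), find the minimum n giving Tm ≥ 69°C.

First 21 bases: TCGATCTAAAAGGGCGGGGCC → Tm = 68°C (< 69°C)
First 22 bases: TCGATCTAAAAGGGCGGGGCCA → Tm = 70°C (≥ 69°C)
Since every base adds ≥2°C, Tm only increases with n, so the threshold is first crossed at n = 22.

n = 22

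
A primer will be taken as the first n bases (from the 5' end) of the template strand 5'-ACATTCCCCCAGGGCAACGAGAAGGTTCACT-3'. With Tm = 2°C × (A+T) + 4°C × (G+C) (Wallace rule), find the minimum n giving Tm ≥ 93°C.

First 29 bases: ACATTCCCCCAGGGCAACGAGAAGGTTCA → Tm = 90°C (< 93°C)
First 30 bases: ACATTCCCCCAGGGCAACGAGAAGGTTCAC → Tm = 94°C (≥ 93°C)
Since every base adds ≥2°C, Tm only increases with n, so the threshold is first crossed at n = 30.

n = 30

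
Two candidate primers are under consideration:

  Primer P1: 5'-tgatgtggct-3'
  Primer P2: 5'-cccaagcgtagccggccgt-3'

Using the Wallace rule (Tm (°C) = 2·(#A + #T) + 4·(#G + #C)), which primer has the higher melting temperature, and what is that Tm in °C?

Primer P1: A+T=5, G+C=5 → Tm = 2(5)+4(5) = 30°C
Primer P2: A+T=5, G+C=14 → Tm = 2(5)+4(14) = 66°C
30°C vs 66°C → primer P2 is higher.

Primer P2, 66°C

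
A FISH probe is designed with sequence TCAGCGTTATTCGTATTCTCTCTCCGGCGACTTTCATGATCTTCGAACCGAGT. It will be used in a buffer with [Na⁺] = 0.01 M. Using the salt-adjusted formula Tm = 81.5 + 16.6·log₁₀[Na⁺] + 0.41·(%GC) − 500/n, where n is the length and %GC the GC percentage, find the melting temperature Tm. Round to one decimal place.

Length n = 53. Counting bases: G=10, A=9, C=15, T=19
G+C = 25, so %GC = 25/53 × 100 = 47.17%
Salt term: 16.6 × (-2) = -33.2
GC term: 0.41 × 47.17 = 19.34; length term: −500/53 = −9.434
Tm = 81.5 + (-33.2) + 19.34 − 9.434 = 58.206 → 58.2°C

58.2°C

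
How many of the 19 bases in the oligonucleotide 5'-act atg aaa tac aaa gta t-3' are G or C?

4

A=10, C=2, G=2, T=5
G+C = 2 + 2 = 4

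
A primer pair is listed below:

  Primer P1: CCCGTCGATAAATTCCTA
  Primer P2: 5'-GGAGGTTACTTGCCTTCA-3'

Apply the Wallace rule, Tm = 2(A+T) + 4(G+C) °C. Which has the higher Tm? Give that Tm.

Primer P1: A+T=10, G+C=8 → Tm = 2(10)+4(8) = 52°C
Primer P2: A+T=9, G+C=9 → Tm = 2(9)+4(9) = 54°C
52°C vs 54°C → primer P2 is higher.

Primer P2, 54°C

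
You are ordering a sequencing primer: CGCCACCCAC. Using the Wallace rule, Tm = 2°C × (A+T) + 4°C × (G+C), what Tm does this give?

Counting bases: T=0, A=2, C=7, G=1
AT pairs contribute 2, GC pairs contribute 8.
Tm = 2×2 + 4×8 = 36°C

36°C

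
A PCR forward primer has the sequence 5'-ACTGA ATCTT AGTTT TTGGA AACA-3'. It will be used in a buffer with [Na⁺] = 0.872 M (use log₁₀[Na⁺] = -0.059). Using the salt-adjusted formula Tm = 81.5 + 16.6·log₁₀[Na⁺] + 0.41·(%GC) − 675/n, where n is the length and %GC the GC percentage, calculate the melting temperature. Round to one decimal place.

Length n = 24. A=8, T=9, G=4, C=3
G+C = 7, so %GC = 7/24 × 100 = 29.167%
Salt term: 16.6 × (-0.059) = -0.979
GC term: 0.41 × 29.167 = 11.958; length term: −675/24 = −28.125
Tm = 81.5 + (-0.979) + 11.958 − 28.125 = 64.354 → 64.4°C

64.4°C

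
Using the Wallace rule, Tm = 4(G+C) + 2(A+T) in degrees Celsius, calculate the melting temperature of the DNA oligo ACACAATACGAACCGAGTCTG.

Scanning the sequence gives C=6, A=8, G=4, T=3.
So N_AT = 11 and N_GC = 10.
Tm = 4·10 + 2·11 = 40 + 22 = 62°C

62°C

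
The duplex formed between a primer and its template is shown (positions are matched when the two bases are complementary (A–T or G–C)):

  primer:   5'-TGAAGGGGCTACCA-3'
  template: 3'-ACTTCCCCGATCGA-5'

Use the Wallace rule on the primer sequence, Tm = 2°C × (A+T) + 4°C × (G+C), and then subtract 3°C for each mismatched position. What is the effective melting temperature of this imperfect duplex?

38°C

Primer base counts: A=4, T=2, G=5, C=3 → A+T=6, G+C=8
Perfect-match Tm = 2(6) + 4(8) = 12 + 32 = 44°C
Mismatches (positions where the bases are not complementary): 2 (at positions 12, 14)
Effective Tm = 44 − 2×3 = 44 − 6 = 38°C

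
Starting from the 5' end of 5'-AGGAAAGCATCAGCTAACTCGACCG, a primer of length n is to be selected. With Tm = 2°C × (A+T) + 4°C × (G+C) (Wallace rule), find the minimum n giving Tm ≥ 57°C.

First 19 bases: AGGAAAGCATCAGCTAACT → Tm = 54°C (< 57°C)
First 20 bases: AGGAAAGCATCAGCTAACTC → Tm = 58°C (≥ 57°C)
Since every base adds ≥2°C, Tm only increases with n, so the threshold is first crossed at n = 20.

n = 20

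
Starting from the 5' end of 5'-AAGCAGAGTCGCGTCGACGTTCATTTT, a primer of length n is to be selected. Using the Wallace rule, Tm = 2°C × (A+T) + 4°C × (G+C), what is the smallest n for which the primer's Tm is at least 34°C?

n = 11

First 10 bases: AAGCAGAGTC → Tm = 30°C (< 34°C)
First 11 bases: AAGCAGAGTCG → Tm = 34°C (≥ 34°C)
Each additional base adds 2°C (A/T) or 4°C (G/C), so Tm is non-decreasing in n; n = 11 is the first length to reach 34°C.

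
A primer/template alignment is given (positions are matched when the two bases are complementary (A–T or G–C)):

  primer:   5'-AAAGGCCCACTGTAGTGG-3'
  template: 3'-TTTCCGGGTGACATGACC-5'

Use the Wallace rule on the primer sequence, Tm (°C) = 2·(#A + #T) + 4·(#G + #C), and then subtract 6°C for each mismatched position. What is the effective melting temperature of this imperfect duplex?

50°C

Primer base counts: A=5, T=3, G=6, C=4 → A+T=8, G+C=10
Perfect-match Tm = 2(8) + 4(10) = 16 + 40 = 56°C
Mismatches (positions where the bases are not complementary): 1 (at position 15)
Effective Tm = 56 − 1×6 = 56 − 6 = 50°C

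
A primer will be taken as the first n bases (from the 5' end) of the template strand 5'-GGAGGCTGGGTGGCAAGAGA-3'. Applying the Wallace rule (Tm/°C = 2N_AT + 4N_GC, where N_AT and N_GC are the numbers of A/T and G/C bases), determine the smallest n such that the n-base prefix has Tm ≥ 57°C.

First 16 bases: GGAGGCTGGGTGGCAA → Tm = 54°C (< 57°C)
First 17 bases: GGAGGCTGGGTGGCAAG → Tm = 58°C (≥ 57°C)
Each additional base adds 2°C (A/T) or 4°C (G/C), so Tm is non-decreasing in n; n = 17 is the first length to reach 57°C.

n = 17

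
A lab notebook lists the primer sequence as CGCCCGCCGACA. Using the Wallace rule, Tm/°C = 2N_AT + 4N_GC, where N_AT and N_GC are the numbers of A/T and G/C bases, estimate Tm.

44°C

Scanning the sequence gives G=3, C=7, A=2, T=0.
AT pairs contribute 2, GC pairs contribute 10.
Tm = 2×2 + 4×10 = 44°C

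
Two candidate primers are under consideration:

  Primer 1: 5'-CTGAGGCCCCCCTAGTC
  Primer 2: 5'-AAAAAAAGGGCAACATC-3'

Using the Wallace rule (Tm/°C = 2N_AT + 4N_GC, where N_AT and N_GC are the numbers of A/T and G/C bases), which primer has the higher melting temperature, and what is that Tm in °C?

Primer 1: A+T=5, G+C=12 → Tm = 2(5)+4(12) = 58°C
Primer 2: A+T=11, G+C=6 → Tm = 2(11)+4(6) = 46°C
58°C vs 46°C → primer 1 is higher.

Primer 1, 58°C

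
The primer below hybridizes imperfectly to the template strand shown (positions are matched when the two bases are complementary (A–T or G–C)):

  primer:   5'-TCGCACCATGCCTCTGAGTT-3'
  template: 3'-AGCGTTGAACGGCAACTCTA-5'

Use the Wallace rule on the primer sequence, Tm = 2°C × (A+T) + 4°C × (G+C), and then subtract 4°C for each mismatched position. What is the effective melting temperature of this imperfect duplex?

Primer base counts: A=3, T=6, G=4, C=7 → A+T=9, G+C=11
Perfect-match Tm = 2(9) + 4(11) = 18 + 44 = 62°C
Mismatches (positions where the bases are not complementary): 5 (at positions 6, 8, 13, 14, 19)
Effective Tm = 62 − 5×4 = 62 − 20 = 42°C

42°C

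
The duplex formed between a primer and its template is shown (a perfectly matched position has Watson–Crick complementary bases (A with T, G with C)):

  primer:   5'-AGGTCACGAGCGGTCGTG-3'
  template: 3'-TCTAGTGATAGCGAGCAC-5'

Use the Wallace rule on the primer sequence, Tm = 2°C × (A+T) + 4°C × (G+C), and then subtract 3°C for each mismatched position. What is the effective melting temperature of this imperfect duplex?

Primer base counts: A=3, T=3, G=8, C=4 → A+T=6, G+C=12
Perfect-match Tm = 2(6) + 4(12) = 12 + 48 = 60°C
Mismatches (positions where the bases are not complementary): 4 (at positions 3, 8, 10, 13)
Effective Tm = 60 − 4×3 = 60 − 12 = 48°C

48°C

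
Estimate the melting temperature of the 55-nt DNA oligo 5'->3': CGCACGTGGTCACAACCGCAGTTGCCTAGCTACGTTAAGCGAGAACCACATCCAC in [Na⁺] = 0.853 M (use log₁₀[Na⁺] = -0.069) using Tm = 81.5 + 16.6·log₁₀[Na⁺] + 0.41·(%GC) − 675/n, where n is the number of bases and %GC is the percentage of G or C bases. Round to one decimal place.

91.2°C

Length n = 55. Scanning the sequence gives A=15, G=12, C=19, T=9.
G+C = 31, so %GC = 31/55 × 100 = 56.364%
Salt term: 16.6 × (-0.069) = -1.145
GC term: 0.41 × 56.364 = 23.109; length term: −675/55 = −12.273
Tm = 81.5 + (-1.145) + 23.109 − 12.273 = 91.191 → 91.2°C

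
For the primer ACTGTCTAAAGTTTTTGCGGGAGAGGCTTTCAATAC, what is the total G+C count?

15

Base counts: T=12, G=9, C=6, A=9
Total G or C: 9 + 6 = 15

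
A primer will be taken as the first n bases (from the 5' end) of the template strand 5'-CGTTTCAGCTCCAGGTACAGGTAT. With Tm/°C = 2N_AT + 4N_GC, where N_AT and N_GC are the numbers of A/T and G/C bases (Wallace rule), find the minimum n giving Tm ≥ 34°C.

n = 11

First 10 bases: CGTTTCAGCT → Tm = 30°C (< 34°C)
First 11 bases: CGTTTCAGCTC → Tm = 34°C (≥ 34°C)
Each additional base adds 2°C (A/T) or 4°C (G/C), so Tm is non-decreasing in n; n = 11 is the first length to reach 34°C.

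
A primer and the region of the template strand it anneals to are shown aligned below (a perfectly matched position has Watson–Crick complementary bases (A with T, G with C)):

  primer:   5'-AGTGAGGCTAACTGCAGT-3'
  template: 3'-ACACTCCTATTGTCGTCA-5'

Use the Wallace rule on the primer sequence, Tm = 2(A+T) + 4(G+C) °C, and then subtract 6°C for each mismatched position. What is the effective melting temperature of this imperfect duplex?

Primer base counts: A=5, T=4, G=6, C=3 → A+T=9, G+C=9
Perfect-match Tm = 2(9) + 4(9) = 18 + 36 = 54°C
Mismatches (positions where the bases are not complementary): 3 (at positions 1, 8, 13)
Effective Tm = 54 − 3×6 = 54 − 18 = 36°C

36°C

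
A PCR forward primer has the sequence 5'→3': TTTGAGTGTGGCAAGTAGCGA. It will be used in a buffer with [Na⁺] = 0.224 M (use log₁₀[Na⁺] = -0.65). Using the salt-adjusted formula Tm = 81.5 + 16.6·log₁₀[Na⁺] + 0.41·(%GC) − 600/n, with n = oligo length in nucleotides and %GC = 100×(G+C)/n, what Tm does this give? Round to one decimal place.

61.7°C

Length n = 21. Counting bases: C=2, G=8, A=5, T=6
G+C = 10, so %GC = 10/21 × 100 = 47.619%
Salt term: 16.6 × (-0.65) = -10.79
GC term: 0.41 × 47.619 = 19.524; length term: −600/21 = −28.571
Tm = 81.5 + (-10.79) + 19.524 − 28.571 = 61.663 → 61.7°C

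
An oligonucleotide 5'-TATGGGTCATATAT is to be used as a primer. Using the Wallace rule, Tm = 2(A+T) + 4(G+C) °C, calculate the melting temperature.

36°C

Counting bases: G=3, C=1, T=6, A=4
AT pairs contribute 10, GC pairs contribute 4.
Tm = 2×10 + 4×4 = 36°C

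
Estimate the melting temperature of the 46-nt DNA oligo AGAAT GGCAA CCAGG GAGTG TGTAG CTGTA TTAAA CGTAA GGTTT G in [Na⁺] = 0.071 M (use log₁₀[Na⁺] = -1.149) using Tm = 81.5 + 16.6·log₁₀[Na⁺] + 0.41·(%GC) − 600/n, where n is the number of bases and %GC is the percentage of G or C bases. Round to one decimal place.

67.2°C

Length n = 46. Counting bases: C=5, G=15, T=12, A=14
G+C = 20, so %GC = 20/46 × 100 = 43.478%
Salt term: 16.6 × (-1.149) = -19.073
GC term: 0.41 × 43.478 = 17.826; length term: −600/46 = −13.043
Tm = 81.5 + (-19.073) + 17.826 − 13.043 = 67.21 → 67.2°C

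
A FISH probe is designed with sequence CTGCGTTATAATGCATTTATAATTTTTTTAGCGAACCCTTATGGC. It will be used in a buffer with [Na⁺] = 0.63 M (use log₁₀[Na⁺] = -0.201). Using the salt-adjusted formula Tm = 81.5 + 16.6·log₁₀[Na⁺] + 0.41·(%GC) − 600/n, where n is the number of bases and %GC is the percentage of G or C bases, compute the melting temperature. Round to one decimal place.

78.5°C

Length n = 45. Base counts: G=7, A=11, C=8, T=19
G+C = 15, so %GC = 15/45 × 100 = 33.333%
Salt term: 16.6 × (-0.201) = -3.337
GC term: 0.41 × 33.333 = 13.667; length term: −600/45 = −13.333
Tm = 81.5 + (-3.337) + 13.667 − 13.333 = 78.497 → 78.5°C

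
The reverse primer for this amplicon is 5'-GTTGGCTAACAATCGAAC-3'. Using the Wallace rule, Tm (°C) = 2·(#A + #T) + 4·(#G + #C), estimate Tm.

52°C

Counting bases: G=4, T=4, C=4, A=6
So N_AT = 10 and N_GC = 8.
Tm = 2×10 + 4×8 = 52°C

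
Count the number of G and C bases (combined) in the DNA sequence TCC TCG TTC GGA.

C=4, A=1, G=3, T=4
Total G or C: 3 + 4 = 7

7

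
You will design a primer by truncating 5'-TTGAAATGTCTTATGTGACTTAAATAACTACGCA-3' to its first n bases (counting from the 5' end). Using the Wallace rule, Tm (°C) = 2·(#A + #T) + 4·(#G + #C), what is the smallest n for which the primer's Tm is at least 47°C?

n = 19

First 18 bases: TTGAAATGTCTTATGTGA → Tm = 46°C (< 47°C)
First 19 bases: TTGAAATGTCTTATGTGAC → Tm = 50°C (≥ 47°C)
Each additional base adds 2°C (A/T) or 4°C (G/C), so Tm is non-decreasing in n; n = 19 is the first length to reach 47°C.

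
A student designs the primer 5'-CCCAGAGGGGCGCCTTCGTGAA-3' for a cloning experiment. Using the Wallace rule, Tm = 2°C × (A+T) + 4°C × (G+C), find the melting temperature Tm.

74°C

Scanning the sequence gives C=7, G=8, T=3, A=4.
A+T = 7, G+C = 15
Tm = 2×7 + 4×15 = 74°C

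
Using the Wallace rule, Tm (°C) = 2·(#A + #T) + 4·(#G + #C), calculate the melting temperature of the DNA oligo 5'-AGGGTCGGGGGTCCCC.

A=1, C=5, G=8, T=2
A+T = 3, G+C = 13
Tm = 2×3 + 4×13 = 58°C

58°C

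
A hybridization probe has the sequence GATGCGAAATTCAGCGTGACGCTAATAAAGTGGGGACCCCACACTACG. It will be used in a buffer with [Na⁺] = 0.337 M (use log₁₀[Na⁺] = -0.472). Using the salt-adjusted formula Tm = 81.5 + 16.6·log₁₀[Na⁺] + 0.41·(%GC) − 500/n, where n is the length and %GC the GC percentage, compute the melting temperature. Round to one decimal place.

Length n = 48. Scanning the sequence gives G=13, T=8, A=15, C=12.
G+C = 25, so %GC = 25/48 × 100 = 52.083%
Salt term: 16.6 × (-0.472) = -7.835
GC term: 0.41 × 52.083 = 21.354; length term: −500/48 = −10.417
Tm = 81.5 + (-7.835) + 21.354 − 10.417 = 84.602 → 84.6°C

84.6°C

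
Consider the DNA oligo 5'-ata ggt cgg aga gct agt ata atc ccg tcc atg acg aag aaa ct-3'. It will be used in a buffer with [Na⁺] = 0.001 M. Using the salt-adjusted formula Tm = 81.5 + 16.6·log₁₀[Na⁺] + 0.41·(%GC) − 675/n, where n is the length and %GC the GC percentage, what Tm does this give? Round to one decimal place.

35.0°C

Length n = 44. A=15, G=11, C=9, T=9
G+C = 20, so %GC = 20/44 × 100 = 45.455%
Salt term: 16.6 × (-3) = -49.8
GC term: 0.41 × 45.455 = 18.637; length term: −675/44 = −15.341
Tm = 81.5 + (-49.8) + 18.637 − 15.341 = 34.996 → 35.0°C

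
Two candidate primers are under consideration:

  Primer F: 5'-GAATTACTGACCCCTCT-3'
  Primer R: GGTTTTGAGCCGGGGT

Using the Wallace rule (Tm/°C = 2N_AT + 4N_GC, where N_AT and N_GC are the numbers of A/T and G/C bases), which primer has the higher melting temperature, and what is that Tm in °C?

Primer R, 52°C

Primer F: A+T=9, G+C=8 → Tm = 2(9)+4(8) = 50°C
Primer R: A+T=6, G+C=10 → Tm = 2(6)+4(10) = 52°C
50°C vs 52°C → primer R is higher.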